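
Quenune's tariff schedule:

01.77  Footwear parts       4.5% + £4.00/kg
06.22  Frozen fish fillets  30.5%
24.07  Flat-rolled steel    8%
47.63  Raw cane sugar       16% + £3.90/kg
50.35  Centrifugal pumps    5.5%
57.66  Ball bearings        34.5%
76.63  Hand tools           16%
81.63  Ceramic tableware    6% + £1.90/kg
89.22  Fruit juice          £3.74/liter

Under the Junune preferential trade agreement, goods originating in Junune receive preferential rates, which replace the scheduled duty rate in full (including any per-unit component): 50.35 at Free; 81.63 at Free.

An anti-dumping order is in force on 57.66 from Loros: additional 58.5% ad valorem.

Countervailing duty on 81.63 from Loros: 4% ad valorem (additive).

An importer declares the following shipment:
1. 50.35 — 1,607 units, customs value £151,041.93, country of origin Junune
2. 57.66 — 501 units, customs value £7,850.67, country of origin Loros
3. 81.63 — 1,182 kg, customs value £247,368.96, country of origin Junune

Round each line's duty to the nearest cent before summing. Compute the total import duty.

£7,301.12

Line 1 (50.35, Junune, 1,607 units, £151,041.93):
Base rate for 50.35 is 5.5%.
Origin Junune qualifies under the Quenune–Junune agreement and 50.35 is covered: preferential rate Free applies instead.
Duty = £151,041.93 × 0% = £0.00.
Line 2 (57.66, Loros, 501 units, £7,850.67):
Base rate for 57.66 is 34.5%.
Additional duty on 57.66 from Loros: +58.5%. Applied ad valorem rate: 34.5% + 58.5% = 93%.
Duty = £7,850.67 × 93% = £7,301.12.
Line 3 (81.63, Junune, 1,182 kg, £247,368.96):
Base rate for 81.63 is 6% + £1.90/kg.
Origin Junune qualifies under the Quenune–Junune agreement and 81.63 is covered: preferential rate Free applies instead.
The additional-duty order on 81.63 targets Loros, not Junune; it does not apply.
Duty = £247,368.96 × 0% = £0.00.
Total = £0.00 + £7,301.12 + £0.00 = £7,301.12.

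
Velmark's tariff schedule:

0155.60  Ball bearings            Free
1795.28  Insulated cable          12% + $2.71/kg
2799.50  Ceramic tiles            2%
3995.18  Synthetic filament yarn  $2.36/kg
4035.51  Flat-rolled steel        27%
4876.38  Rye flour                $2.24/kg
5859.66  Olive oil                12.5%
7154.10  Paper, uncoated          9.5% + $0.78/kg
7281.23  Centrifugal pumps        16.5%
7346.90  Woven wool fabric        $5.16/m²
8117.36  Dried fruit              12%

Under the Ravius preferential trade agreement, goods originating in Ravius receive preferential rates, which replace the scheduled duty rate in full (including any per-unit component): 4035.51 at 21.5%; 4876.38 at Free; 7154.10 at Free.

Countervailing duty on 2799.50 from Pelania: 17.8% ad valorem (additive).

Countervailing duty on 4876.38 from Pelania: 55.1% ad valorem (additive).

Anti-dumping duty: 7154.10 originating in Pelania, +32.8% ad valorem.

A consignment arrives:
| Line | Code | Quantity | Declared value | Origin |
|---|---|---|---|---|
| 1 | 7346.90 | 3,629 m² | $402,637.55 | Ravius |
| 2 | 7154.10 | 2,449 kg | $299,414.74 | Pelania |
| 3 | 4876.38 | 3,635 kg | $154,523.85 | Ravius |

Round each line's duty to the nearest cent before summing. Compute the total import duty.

Line 1 (7346.90, Ravius, 3,629 m², $402,637.55):
Base rate for 7346.90 is $5.16/m².
Origin Ravius is the FTA partner but 7346.90 is not on the preference list; base rate stands.
Duty = 3,629 × $5.16 = $18,725.64.
Line 2 (7154.10, Pelania, 2,449 kg, $299,414.74):
Base rate for 7154.10 is 9.5% + $0.78/kg.
7154.10 has an FTA preferential rate, but origin Pelania is not Ravius; base rate stands.
Additional duty on 7154.10 from Pelania: +32.8%. Applied ad valorem rate: 9.5% + 32.8% = 42.3%.
Duty = $299,414.74 × 42.3% + 2,449 × $0.78 = $128,562.66.
Line 3 (4876.38, Ravius, 3,635 kg, $154,523.85):
Base rate for 4876.38 is $2.24/kg.
Origin Ravius qualifies under the Velmark–Ravius agreement and 4876.38 is covered: preferential rate Free applies instead.
The additional-duty order on 4876.38 targets Pelania, not Ravius; it does not apply.
Duty = $154,523.85 × 0% = $0.00.
Total = $18,725.64 + $128,562.66 + $0.00 = $147,288.30.

$147,288.30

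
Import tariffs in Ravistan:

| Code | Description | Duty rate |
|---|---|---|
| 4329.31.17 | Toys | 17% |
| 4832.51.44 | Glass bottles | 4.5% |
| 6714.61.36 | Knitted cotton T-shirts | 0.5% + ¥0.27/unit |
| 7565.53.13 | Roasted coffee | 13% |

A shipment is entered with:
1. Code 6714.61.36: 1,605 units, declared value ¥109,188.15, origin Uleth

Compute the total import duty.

¥979.29

Line 1 (6714.61.36, Uleth, 1,605 units, ¥109,188.15):
Base rate for 6714.61.36 is 0.5% + ¥0.27/unit.
Duty = ¥109,188.15 × 0.5% + 1,605 × ¥0.27 = ¥979.29.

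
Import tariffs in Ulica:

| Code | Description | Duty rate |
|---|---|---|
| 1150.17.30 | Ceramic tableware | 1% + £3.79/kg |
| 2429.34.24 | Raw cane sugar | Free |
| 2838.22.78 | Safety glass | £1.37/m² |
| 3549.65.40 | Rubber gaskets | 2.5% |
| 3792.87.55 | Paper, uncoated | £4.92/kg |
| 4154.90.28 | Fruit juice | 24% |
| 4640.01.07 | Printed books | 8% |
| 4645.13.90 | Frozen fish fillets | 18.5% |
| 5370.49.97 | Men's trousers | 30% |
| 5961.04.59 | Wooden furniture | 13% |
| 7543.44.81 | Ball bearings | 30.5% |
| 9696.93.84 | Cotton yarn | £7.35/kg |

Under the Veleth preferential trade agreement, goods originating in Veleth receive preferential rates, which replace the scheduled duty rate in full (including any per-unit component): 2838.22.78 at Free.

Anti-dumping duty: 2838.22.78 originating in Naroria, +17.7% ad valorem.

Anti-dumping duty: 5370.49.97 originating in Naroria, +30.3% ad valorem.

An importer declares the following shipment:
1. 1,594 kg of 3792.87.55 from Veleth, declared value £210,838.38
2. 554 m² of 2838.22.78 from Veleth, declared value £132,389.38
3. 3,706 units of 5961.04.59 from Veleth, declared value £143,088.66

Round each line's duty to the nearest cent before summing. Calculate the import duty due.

Line 1 (3792.87.55, Veleth, 1,594 kg, £210,838.38):
Base rate for 3792.87.55 is £4.92/kg.
Origin Veleth is the FTA partner but 3792.87.55 is not on the preference list; base rate stands.
Duty = 1,594 × £4.92 = £7,842.48.
Line 2 (2838.22.78, Veleth, 554 m², £132,389.38):
Base rate for 2838.22.78 is £1.37/m².
Origin Veleth qualifies under the Ulica–Veleth agreement and 2838.22.78 is covered: preferential rate Free applies instead.
The additional-duty order on 2838.22.78 targets Naroria, not Veleth; it does not apply.
Duty = £132,389.38 × 0% = £0.00.
Line 3 (5961.04.59, Veleth, 3,706 units, £143,088.66):
Base rate for 5961.04.59 is 13%.
Origin Veleth is the FTA partner but 5961.04.59 is not on the preference list; base rate stands.
Duty = £143,088.66 × 13% = £18,601.53.
Total = £7,842.48 + £0.00 + £18,601.53 = £26,444.01.

£26,444.01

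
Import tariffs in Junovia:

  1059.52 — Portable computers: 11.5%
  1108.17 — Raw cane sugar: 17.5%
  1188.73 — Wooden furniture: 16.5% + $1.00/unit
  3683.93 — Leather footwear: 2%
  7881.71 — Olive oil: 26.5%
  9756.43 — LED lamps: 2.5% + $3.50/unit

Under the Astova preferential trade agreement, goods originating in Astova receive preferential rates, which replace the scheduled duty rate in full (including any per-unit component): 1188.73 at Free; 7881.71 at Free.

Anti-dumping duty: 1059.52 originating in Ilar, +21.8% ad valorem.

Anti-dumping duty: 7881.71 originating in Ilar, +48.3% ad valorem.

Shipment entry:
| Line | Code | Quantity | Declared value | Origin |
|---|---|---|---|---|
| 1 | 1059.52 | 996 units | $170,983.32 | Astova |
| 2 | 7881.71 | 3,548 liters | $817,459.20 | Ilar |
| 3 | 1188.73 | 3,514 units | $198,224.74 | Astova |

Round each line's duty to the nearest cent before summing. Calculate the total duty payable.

$631,122.56

Line 1 (1059.52, Astova, 996 units, $170,983.32):
Base rate for 1059.52 is 11.5%.
Origin Astova is the FTA partner but 1059.52 is not on the preference list; base rate stands.
The additional-duty order on 1059.52 targets Ilar, not Astova; it does not apply.
Duty = $170,983.32 × 11.5% = $19,663.08.
Line 2 (7881.71, Ilar, 3,548 liters, $817,459.20):
Base rate for 7881.71 is 26.5%.
7881.71 has an FTA preferential rate, but origin Ilar is not Astova; base rate stands.
Additional duty on 7881.71 from Ilar: +48.3%. Applied ad valorem rate: 26.5% + 48.3% = 74.8%.
Duty = $817,459.20 × 74.8% = $611,459.48.
Line 3 (1188.73, Astova, 3,514 units, $198,224.74):
Base rate for 1188.73 is 16.5% + $1.00/unit.
Origin Astova qualifies under the Junovia–Astova agreement and 1188.73 is covered: preferential rate Free applies instead.
Duty = $198,224.74 × 0% = $0.00.
Total = $19,663.08 + $611,459.48 + $0.00 = $631,122.56.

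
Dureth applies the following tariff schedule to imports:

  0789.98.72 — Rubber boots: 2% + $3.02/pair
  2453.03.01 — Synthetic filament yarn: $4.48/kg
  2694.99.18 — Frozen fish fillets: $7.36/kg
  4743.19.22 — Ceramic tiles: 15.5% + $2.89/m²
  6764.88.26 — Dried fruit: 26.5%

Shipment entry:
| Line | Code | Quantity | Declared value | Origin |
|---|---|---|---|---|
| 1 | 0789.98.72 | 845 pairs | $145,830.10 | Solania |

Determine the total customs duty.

Line 1 (0789.98.72, Solania, 845 pairs, $145,830.10):
Base rate for 0789.98.72 is 2% + $3.02/pair.
Duty = $145,830.10 × 2% + 845 × $3.02 = $5,468.50.

$5,468.50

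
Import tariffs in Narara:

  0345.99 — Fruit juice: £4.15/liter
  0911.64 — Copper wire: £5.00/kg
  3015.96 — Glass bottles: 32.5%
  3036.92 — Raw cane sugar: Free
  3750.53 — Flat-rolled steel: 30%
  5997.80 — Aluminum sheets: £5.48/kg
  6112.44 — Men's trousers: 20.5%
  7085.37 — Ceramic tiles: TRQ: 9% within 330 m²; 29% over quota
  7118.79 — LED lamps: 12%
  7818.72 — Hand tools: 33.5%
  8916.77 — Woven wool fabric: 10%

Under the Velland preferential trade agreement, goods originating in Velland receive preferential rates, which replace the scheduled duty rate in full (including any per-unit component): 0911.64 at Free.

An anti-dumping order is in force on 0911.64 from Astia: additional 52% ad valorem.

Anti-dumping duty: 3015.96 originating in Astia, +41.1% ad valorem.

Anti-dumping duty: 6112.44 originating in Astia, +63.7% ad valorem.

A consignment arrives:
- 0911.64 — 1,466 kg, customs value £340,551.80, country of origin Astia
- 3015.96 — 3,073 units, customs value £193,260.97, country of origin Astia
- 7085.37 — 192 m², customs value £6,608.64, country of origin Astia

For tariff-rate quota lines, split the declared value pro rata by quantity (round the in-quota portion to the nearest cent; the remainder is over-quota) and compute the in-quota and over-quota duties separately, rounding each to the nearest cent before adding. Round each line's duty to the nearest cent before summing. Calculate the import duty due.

£327,251.79

Line 1 (0911.64, Astia, 1,466 kg, £340,551.80):
Base rate for 0911.64 is £5.00/kg.
0911.64 has an FTA preferential rate, but origin Astia is not Velland; base rate stands.
Additional duty on 0911.64 from Astia: +52% ad valorem. Applied ad valorem rate = 52%.
Duty = £340,551.80 × 52% + 1,466 × £5.00 = £184,416.94.
Line 2 (3015.96, Astia, 3,073 units, £193,260.97):
Base rate for 3015.96 is 32.5%.
Additional duty on 3015.96 from Astia: +41.1%. Applied ad valorem rate: 32.5% + 41.1% = 73.6%.
Duty = £193,260.97 × 73.6% = £142,240.07.
Line 3 (7085.37, Astia, 192 m², £6,608.64):
Code 7085.37 is under a tariff-rate quota (threshold 330 m²). Quantity 192 m² is within the quota, so the in-quota rate 9% applies to the full value.
Duty = £6,608.64 × 9% = £594.78.
Total = £184,416.94 + £142,240.07 + £594.78 = £327,251.79.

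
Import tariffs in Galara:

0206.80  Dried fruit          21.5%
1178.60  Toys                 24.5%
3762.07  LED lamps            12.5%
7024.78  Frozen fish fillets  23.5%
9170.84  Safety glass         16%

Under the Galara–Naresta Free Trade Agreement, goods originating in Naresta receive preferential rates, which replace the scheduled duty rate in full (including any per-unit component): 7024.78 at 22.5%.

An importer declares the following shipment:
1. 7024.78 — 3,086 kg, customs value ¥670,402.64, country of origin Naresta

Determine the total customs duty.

¥150,840.59

Line 1 (7024.78, Naresta, 3,086 kg, ¥670,402.64):
Base rate for 7024.78 is 23.5%.
Origin Naresta qualifies under the Galara–Naresta agreement and 7024.78 is covered: preferential rate 22.5% applies instead.
Duty = ¥670,402.64 × 22.5% = ¥150,840.59.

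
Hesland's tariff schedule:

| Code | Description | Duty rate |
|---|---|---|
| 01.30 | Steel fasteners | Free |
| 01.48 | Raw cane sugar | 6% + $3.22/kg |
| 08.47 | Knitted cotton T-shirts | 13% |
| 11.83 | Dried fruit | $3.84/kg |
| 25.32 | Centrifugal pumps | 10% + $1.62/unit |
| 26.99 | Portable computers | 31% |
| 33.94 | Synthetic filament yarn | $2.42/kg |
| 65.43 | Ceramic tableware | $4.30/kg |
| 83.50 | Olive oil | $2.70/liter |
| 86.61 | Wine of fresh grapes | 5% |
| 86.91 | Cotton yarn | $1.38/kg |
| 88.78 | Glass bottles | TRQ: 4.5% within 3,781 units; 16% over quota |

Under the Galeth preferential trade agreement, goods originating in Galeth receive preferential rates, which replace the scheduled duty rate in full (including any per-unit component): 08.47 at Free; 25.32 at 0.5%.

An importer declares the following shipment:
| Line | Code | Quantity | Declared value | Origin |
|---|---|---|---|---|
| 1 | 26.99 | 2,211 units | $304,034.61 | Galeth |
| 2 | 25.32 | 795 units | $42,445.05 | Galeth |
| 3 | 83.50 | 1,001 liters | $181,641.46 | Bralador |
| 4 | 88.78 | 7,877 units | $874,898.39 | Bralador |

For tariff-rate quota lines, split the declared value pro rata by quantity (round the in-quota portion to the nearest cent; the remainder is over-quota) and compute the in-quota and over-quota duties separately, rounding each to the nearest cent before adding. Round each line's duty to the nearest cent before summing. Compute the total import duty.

$188,854.51

Line 1 (26.99, Galeth, 2,211 units, $304,034.61):
Base rate for 26.99 is 31%.
Origin Galeth is the FTA partner but 26.99 is not on the preference list; base rate stands.
Duty = $304,034.61 × 31% = $94,250.73.
Line 2 (25.32, Galeth, 795 units, $42,445.05):
Base rate for 25.32 is 10% + $1.62/unit.
Origin Galeth qualifies under the Hesland–Galeth agreement and 25.32 is covered: preferential rate 0.5% applies instead.
Duty = $42,445.05 × 0.5% = $212.23.
Line 3 (83.50, Bralador, 1,001 liters, $181,641.46):
Base rate for 83.50 is $2.70/liter.
Duty = 1,001 × $2.70 = $2,702.70.
Line 4 (88.78, Bralador, 7,877 units, $874,898.39):
Code 88.78 is under a tariff-rate quota (threshold 3,781 units). In-quota: 3,781 units at 4.5%; over-quota: 4,096 units at 16%.
Pro-rata value split: in-quota = $874,898.39 × 3,781/7,877 = $419,955.67; over-quota = $874,898.39 − $419,955.67 = $454,942.72.
In-quota duty = $419,955.67 × 4.5% = $18,898.01. Over-quota duty = $454,942.72 × 16% = $72,790.84.
Line duty = $18,898.01 + $72,790.84 = $91,688.85.
Total = $94,250.73 + $212.23 + $2,702.70 + $91,688.85 = $188,854.51.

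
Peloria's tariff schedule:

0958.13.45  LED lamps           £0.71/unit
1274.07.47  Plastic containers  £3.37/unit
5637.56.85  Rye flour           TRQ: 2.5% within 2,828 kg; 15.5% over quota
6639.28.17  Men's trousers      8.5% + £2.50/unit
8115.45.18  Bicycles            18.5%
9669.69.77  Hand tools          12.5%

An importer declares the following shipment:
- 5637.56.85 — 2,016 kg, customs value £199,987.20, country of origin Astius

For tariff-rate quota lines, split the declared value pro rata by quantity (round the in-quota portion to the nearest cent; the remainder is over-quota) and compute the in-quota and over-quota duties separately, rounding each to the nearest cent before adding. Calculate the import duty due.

Line 1 (5637.56.85, Astius, 2,016 kg, £199,987.20):
Code 5637.56.85 is under a tariff-rate quota (threshold 2,828 kg). Quantity 2,016 kg is within the quota, so the in-quota rate 2.5% applies to the full value.
Duty = £199,987.20 × 2.5% = £4,999.68.

£4,999.68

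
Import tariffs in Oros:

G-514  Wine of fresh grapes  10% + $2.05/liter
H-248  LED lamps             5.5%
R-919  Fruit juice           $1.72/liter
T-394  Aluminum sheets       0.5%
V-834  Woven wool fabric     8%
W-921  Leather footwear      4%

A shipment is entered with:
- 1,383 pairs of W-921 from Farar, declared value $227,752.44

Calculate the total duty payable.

Line 1 (W-921, Farar, 1,383 pairs, $227,752.44):
Base rate for W-921 is 4%.
Duty = $227,752.44 × 4% = $9,110.10.

$9,110.10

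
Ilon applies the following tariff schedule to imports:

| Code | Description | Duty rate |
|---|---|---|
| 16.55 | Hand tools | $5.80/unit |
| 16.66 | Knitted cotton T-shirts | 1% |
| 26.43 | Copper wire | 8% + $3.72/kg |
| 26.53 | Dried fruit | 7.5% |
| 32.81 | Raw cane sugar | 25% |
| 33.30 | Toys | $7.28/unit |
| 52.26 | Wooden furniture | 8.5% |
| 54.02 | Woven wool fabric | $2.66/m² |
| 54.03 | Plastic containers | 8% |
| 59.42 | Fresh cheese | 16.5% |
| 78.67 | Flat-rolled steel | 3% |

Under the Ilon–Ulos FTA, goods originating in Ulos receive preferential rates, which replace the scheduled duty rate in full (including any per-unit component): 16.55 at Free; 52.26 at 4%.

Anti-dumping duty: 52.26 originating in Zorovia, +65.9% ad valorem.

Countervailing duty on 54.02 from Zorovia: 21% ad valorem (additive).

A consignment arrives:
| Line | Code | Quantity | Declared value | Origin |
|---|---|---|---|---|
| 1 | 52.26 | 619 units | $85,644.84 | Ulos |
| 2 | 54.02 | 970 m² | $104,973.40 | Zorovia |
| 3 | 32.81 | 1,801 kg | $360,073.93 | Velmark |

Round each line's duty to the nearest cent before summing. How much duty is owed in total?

$118,068.88

Line 1 (52.26, Ulos, 619 units, $85,644.84):
Base rate for 52.26 is 8.5%.
Origin Ulos qualifies under the Ilon–Ulos agreement and 52.26 is covered: preferential rate 4% applies instead.
The additional-duty order on 52.26 targets Zorovia, not Ulos; it does not apply.
Duty = $85,644.84 × 4% = $3,425.79.
Line 2 (54.02, Zorovia, 970 m², $104,973.40):
Base rate for 54.02 is $2.66/m².
Additional duty on 54.02 from Zorovia: +21% ad valorem. Applied ad valorem rate = 21%.
Duty = $104,973.40 × 21% + 970 × $2.66 = $24,624.61.
Line 3 (32.81, Velmark, 1,801 kg, $360,073.93):
Base rate for 32.81 is 25%.
Duty = $360,073.93 × 25% = $90,018.48.
Total = $3,425.79 + $24,624.61 + $90,018.48 = $118,068.88.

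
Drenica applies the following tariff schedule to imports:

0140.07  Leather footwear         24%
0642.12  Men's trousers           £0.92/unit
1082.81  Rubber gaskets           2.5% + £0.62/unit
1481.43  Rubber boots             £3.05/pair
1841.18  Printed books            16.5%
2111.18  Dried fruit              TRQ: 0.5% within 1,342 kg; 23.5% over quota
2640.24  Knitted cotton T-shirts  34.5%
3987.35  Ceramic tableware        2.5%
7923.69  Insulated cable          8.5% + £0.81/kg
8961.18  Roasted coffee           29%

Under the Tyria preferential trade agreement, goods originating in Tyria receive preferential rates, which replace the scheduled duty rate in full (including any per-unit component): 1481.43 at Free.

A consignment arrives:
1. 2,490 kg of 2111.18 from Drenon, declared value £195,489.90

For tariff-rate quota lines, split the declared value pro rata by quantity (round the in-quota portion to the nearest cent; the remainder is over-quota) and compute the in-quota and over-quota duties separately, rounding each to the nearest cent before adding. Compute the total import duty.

£21,707.23

Line 1 (2111.18, Drenon, 2,490 kg, £195,489.90):
Code 2111.18 is under a tariff-rate quota (threshold 1,342 kg). In-quota: 1,342 kg at 0.5%; over-quota: 1,148 kg at 23.5%.
Pro-rata value split: in-quota = £195,489.90 × 1,342/2,490 = £105,360.42; over-quota = £195,489.90 − £105,360.42 = £90,129.48.
In-quota duty = £105,360.42 × 0.5% = £526.80. Over-quota duty = £90,129.48 × 23.5% = £21,180.43.
Line duty = £526.80 + £21,180.43 = £21,707.23.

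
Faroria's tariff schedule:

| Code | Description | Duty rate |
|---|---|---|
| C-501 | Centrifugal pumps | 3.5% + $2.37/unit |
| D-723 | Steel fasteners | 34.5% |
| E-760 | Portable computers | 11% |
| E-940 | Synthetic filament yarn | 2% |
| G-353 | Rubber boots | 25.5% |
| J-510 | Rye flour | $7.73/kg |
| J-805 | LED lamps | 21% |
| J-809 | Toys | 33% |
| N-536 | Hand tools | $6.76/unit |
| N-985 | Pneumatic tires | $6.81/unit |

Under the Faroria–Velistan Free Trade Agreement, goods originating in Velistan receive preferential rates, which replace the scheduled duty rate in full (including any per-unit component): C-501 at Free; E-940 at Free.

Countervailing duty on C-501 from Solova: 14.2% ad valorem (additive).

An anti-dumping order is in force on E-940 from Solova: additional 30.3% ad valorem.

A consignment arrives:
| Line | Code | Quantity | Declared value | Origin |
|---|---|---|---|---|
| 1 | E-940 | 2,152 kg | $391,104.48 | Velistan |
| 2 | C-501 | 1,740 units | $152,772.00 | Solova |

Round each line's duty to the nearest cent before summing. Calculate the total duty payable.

$31,164.44

Line 1 (E-940, Velistan, 2,152 kg, $391,104.48):
Base rate for E-940 is 2%.
Origin Velistan qualifies under the Faroria–Velistan agreement and E-940 is covered: preferential rate Free applies instead.
The additional-duty order on E-940 targets Solova, not Velistan; it does not apply.
Duty = $391,104.48 × 0% = $0.00.
Line 2 (C-501, Solova, 1,740 units, $152,772.00):
Base rate for C-501 is 3.5% + $2.37/unit.
C-501 has an FTA preferential rate, but origin Solova is not Velistan; base rate stands.
Additional duty on C-501 from Solova: +14.2%. Applied ad valorem rate: 3.5% + 14.2% = 17.7%.
Duty = $152,772.00 × 17.7% + 1,740 × $2.37 = $31,164.44.
Total = $0.00 + $31,164.44 = $31,164.44.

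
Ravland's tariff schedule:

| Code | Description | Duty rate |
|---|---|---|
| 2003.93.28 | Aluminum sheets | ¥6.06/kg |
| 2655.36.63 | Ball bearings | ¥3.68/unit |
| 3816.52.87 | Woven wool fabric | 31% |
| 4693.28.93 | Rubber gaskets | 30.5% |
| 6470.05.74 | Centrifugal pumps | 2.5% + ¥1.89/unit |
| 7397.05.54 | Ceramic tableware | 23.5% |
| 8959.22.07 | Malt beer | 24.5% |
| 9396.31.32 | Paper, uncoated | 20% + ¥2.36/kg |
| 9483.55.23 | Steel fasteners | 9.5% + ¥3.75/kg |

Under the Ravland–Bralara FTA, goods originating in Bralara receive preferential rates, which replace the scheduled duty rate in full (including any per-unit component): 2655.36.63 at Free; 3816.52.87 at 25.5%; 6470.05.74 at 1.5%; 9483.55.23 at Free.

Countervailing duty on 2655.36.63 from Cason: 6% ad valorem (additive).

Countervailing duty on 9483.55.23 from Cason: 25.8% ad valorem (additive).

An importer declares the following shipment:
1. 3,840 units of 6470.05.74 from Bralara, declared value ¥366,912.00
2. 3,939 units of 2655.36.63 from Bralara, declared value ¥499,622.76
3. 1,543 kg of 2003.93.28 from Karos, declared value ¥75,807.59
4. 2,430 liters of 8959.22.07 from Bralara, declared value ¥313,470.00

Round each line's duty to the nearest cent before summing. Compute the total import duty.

¥91,654.41

Line 1 (6470.05.74, Bralara, 3,840 units, ¥366,912.00):
Base rate for 6470.05.74 is 2.5% + ¥1.89/unit.
Origin Bralara qualifies under the Ravland–Bralara agreement and 6470.05.74 is covered: preferential rate 1.5% applies instead.
Duty = ¥366,912.00 × 1.5% = ¥5,503.68.
Line 2 (2655.36.63, Bralara, 3,939 units, ¥499,622.76):
Base rate for 2655.36.63 is ¥3.68/unit.
Origin Bralara qualifies under the Ravland–Bralara agreement and 2655.36.63 is covered: preferential rate Free applies instead.
The additional-duty order on 2655.36.63 targets Cason, not Bralara; it does not apply.
Duty = ¥499,622.76 × 0% = ¥0.00.
Line 3 (2003.93.28, Karos, 1,543 kg, ¥75,807.59):
Base rate for 2003.93.28 is ¥6.06/kg.
Duty = 1,543 × ¥6.06 = ¥9,350.58.
Line 4 (8959.22.07, Bralara, 2,430 liters, ¥313,470.00):
Base rate for 8959.22.07 is 24.5%.
Origin Bralara is the FTA partner but 8959.22.07 is not on the preference list; base rate stands.
Duty = ¥313,470.00 × 24.5% = ¥76,800.15.
Total = ¥5,503.68 + ¥0.00 + ¥9,350.58 + ¥76,800.15 = ¥91,654.41.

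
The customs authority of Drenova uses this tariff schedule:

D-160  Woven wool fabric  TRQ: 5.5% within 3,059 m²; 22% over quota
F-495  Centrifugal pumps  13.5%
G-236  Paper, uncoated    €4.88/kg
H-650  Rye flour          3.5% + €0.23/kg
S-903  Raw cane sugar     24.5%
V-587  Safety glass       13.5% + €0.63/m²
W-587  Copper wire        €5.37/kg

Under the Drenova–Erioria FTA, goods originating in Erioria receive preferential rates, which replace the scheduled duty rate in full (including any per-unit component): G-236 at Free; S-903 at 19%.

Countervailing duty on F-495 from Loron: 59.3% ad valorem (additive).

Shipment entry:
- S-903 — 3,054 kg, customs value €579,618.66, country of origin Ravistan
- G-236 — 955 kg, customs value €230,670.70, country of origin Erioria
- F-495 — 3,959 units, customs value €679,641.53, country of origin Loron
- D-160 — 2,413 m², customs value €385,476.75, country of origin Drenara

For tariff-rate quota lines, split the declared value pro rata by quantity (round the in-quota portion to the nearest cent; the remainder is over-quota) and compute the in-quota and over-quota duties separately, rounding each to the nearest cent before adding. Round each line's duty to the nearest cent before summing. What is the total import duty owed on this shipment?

Line 1 (S-903, Ravistan, 3,054 kg, €579,618.66):
Base rate for S-903 is 24.5%.
S-903 has an FTA preferential rate, but origin Ravistan is not Erioria; base rate stands.
Duty = €579,618.66 × 24.5% = €142,006.57.
Line 2 (G-236, Erioria, 955 kg, €230,670.70):
Base rate for G-236 is €4.88/kg.
Origin Erioria qualifies under the Drenova–Erioria agreement and G-236 is covered: preferential rate Free applies instead.
Duty = €230,670.70 × 0% = €0.00.
Line 3 (F-495, Loron, 3,959 units, €679,641.53):
Base rate for F-495 is 13.5%.
Additional duty on F-495 from Loron: +59.3%. Applied ad valorem rate: 13.5% + 59.3% = 72.8%.
Duty = €679,641.53 × 72.8% = €494,779.03.
Line 4 (D-160, Drenara, 2,413 m², €385,476.75):
Code D-160 is under a tariff-rate quota (threshold 3,059 m²). Quantity 2,413 m² is within the quota, so the in-quota rate 5.5% applies to the full value.
Duty = €385,476.75 × 5.5% = €21,201.22.
Total = €142,006.57 + €0.00 + €494,779.03 + €21,201.22 = €657,986.82.

€657,986.82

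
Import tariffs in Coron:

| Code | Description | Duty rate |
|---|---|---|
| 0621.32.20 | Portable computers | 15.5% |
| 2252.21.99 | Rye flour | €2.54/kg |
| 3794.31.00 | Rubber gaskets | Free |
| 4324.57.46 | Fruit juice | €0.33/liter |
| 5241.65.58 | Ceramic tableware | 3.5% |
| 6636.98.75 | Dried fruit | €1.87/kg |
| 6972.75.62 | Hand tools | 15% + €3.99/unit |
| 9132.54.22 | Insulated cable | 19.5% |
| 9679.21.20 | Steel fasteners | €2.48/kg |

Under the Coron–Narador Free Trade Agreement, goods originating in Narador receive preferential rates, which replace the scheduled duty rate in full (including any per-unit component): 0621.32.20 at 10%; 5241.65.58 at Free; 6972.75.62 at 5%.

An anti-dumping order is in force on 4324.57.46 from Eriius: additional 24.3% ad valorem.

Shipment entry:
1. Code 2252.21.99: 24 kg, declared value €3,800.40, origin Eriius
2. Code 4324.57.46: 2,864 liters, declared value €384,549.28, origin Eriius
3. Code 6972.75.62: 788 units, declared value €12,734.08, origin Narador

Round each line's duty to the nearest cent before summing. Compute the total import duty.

€95,088.26

Line 1 (2252.21.99, Eriius, 24 kg, €3,800.40):
Base rate for 2252.21.99 is €2.54/kg.
Duty = 24 × €2.54 = €60.96.
Line 2 (4324.57.46, Eriius, 2,864 liters, €384,549.28):
Base rate for 4324.57.46 is €0.33/liter.
Additional duty on 4324.57.46 from Eriius: +24.3% ad valorem. Applied ad valorem rate = 24.3%.
Duty = €384,549.28 × 24.3% + 2,864 × €0.33 = €94,390.60.
Line 3 (6972.75.62, Narador, 788 units, €12,734.08):
Base rate for 6972.75.62 is 15% + €3.99/unit.
Origin Narador qualifies under the Coron–Narador agreement and 6972.75.62 is covered: preferential rate 5% applies instead.
Duty = €12,734.08 × 5% = €636.70.
Total = €60.96 + €94,390.60 + €636.70 = €95,088.26.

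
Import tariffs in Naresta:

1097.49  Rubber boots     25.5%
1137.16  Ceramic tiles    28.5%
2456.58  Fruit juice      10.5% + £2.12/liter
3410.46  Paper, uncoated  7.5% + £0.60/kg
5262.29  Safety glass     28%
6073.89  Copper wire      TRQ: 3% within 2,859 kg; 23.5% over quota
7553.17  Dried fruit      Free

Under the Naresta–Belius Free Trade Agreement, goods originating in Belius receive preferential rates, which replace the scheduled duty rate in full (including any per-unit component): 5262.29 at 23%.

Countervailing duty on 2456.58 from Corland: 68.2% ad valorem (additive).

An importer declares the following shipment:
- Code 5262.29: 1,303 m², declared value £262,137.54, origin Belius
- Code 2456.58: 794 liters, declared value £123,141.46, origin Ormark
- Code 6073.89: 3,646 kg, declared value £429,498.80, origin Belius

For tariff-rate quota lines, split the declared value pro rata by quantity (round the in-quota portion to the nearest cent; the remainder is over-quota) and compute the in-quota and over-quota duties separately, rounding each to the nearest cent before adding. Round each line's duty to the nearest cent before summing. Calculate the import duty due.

£106,794.99

Line 1 (5262.29, Belius, 1,303 m², £262,137.54):
Base rate for 5262.29 is 28%.
Origin Belius qualifies under the Naresta–Belius agreement and 5262.29 is covered: preferential rate 23% applies instead.
Duty = £262,137.54 × 23% = £60,291.63.
Line 2 (2456.58, Ormark, 794 liters, £123,141.46):
Base rate for 2456.58 is 10.5% + £2.12/liter.
The additional-duty order on 2456.58 targets Corland, not Ormark; it does not apply.
Duty = £123,141.46 × 10.5% + 794 × £2.12 = £14,613.13.
Line 3 (6073.89, Belius, 3,646 kg, £429,498.80):
Code 6073.89 is under a tariff-rate quota (threshold 2,859 kg). In-quota: 2,859 kg at 3%; over-quota: 787 kg at 23.5%.
Pro-rata value split: in-quota = £429,498.80 × 2,859/3,646 = £336,790.20; over-quota = £429,498.80 − £336,790.20 = £92,708.60.
In-quota duty = £336,790.20 × 3% = £10,103.71. Over-quota duty = £92,708.60 × 23.5% = £21,786.52.
Line duty = £10,103.71 + £21,786.52 = £31,890.23.
Total = £60,291.63 + £14,613.13 + £31,890.23 = £106,794.99.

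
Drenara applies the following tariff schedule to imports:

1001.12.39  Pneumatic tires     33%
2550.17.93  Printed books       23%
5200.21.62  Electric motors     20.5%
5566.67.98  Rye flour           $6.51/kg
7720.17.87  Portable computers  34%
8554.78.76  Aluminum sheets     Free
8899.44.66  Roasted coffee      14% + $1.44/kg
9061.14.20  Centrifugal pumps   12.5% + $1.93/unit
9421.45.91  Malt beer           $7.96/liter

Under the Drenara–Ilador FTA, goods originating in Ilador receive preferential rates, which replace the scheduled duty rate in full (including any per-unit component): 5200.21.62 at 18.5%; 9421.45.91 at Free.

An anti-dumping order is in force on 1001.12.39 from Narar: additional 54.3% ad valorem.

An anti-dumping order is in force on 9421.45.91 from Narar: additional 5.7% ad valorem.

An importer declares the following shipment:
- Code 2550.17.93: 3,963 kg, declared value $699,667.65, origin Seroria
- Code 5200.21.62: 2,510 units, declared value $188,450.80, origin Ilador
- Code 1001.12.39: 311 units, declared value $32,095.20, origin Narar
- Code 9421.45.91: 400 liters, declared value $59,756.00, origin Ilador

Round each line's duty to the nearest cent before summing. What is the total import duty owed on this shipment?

$223,806.07

Line 1 (2550.17.93, Seroria, 3,963 kg, $699,667.65):
Base rate for 2550.17.93 is 23%.
Duty = $699,667.65 × 23% = $160,923.56.
Line 2 (5200.21.62, Ilador, 2,510 units, $188,450.80):
Base rate for 5200.21.62 is 20.5%.
Origin Ilador qualifies under the Drenara–Ilador agreement and 5200.21.62 is covered: preferential rate 18.5% applies instead.
Duty = $188,450.80 × 18.5% = $34,863.40.
Line 3 (1001.12.39, Narar, 311 units, $32,095.20):
Base rate for 1001.12.39 is 33%.
Additional duty on 1001.12.39 from Narar: +54.3%. Applied ad valorem rate: 33% + 54.3% = 87.3%.
Duty = $32,095.20 × 87.3% = $28,019.11.
Line 4 (9421.45.91, Ilador, 400 liters, $59,756.00):
Base rate for 9421.45.91 is $7.96/liter.
Origin Ilador qualifies under the Drenara–Ilador agreement and 9421.45.91 is covered: preferential rate Free applies instead.
The additional-duty order on 9421.45.91 targets Narar, not Ilador; it does not apply.
Duty = $59,756.00 × 0% = $0.00.
Total = $160,923.56 + $34,863.40 + $28,019.11 + $0.00 = $223,806.07.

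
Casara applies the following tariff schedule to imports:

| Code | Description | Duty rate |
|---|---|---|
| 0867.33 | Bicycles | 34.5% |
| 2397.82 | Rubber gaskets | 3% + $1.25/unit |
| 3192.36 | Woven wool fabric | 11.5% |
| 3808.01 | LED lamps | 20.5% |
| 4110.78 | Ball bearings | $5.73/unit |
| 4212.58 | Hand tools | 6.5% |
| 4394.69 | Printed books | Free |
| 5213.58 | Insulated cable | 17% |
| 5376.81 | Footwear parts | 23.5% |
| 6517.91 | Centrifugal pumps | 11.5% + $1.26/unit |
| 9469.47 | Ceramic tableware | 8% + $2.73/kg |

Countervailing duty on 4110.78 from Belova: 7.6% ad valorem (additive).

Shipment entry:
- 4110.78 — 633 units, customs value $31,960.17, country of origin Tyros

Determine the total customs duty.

$3,627.09

Line 1 (4110.78, Tyros, 633 units, $31,960.17):
Base rate for 4110.78 is $5.73/unit.
The additional-duty order on 4110.78 targets Belova, not Tyros; it does not apply.
Duty = 633 × $5.73 = $3,627.09.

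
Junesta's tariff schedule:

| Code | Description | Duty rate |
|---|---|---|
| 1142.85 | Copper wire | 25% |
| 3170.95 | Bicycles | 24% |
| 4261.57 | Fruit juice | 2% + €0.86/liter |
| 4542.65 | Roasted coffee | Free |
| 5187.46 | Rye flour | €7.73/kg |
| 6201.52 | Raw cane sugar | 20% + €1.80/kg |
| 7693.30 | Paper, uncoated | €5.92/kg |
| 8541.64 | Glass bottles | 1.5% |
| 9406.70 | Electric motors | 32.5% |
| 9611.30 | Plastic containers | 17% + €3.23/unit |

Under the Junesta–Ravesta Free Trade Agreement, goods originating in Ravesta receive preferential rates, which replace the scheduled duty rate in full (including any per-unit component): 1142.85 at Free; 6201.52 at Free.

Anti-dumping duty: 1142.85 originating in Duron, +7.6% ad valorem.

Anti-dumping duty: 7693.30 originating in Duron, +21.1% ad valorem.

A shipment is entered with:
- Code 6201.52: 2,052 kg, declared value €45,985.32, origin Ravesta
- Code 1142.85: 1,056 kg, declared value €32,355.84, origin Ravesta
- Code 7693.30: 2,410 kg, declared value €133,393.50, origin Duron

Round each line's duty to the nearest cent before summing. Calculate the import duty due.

Line 1 (6201.52, Ravesta, 2,052 kg, €45,985.32):
Base rate for 6201.52 is 20% + €1.80/kg.
Origin Ravesta qualifies under the Junesta–Ravesta agreement and 6201.52 is covered: preferential rate Free applies instead.
Duty = €45,985.32 × 0% = €0.00.
Line 2 (1142.85, Ravesta, 1,056 kg, €32,355.84):
Base rate for 1142.85 is 25%.
Origin Ravesta qualifies under the Junesta–Ravesta agreement and 1142.85 is covered: preferential rate Free applies instead.
The additional-duty order on 1142.85 targets Duron, not Ravesta; it does not apply.
Duty = €32,355.84 × 0% = €0.00.
Line 3 (7693.30, Duron, 2,410 kg, €133,393.50):
Base rate for 7693.30 is €5.92/kg.
Additional duty on 7693.30 from Duron: +21.1% ad valorem. Applied ad valorem rate = 21.1%.
Duty = €133,393.50 × 21.1% + 2,410 × €5.92 = €42,413.23.
Total = €0.00 + €0.00 + €42,413.23 = €42,413.23.

€42,413.23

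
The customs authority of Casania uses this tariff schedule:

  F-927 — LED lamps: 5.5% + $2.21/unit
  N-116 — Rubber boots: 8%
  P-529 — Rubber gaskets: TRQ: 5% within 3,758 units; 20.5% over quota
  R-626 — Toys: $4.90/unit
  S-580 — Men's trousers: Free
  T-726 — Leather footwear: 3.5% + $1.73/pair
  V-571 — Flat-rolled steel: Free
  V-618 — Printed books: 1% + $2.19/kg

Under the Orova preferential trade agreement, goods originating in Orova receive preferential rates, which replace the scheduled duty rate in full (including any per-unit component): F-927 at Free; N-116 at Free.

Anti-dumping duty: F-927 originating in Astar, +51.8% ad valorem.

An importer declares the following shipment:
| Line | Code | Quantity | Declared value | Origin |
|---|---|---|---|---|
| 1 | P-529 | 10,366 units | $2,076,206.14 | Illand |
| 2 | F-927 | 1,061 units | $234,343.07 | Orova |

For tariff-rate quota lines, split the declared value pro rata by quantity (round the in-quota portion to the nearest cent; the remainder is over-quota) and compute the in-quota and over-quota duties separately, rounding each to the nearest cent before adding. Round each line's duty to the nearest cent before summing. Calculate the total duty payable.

Line 1 (P-529, Illand, 10,366 units, $2,076,206.14):
Code P-529 is under a tariff-rate quota (threshold 3,758 units). In-quota: 3,758 units at 5%; over-quota: 6,608 units at 20.5%.
Pro-rata value split: in-quota = $2,076,206.14 × 3,758/10,366 = $752,689.82; over-quota = $2,076,206.14 − $752,689.82 = $1,323,516.32.
In-quota duty = $752,689.82 × 5% = $37,634.49. Over-quota duty = $1,323,516.32 × 20.5% = $271,320.85.
Line duty = $37,634.49 + $271,320.85 = $308,955.34.
Line 2 (F-927, Orova, 1,061 units, $234,343.07):
Base rate for F-927 is 5.5% + $2.21/unit.
Origin Orova qualifies under the Casania–Orova agreement and F-927 is covered: preferential rate Free applies instead.
The additional-duty order on F-927 targets Astar, not Orova; it does not apply.
Duty = $234,343.07 × 0% = $0.00.
Total = $308,955.34 + $0.00 = $308,955.34.

$308,955.34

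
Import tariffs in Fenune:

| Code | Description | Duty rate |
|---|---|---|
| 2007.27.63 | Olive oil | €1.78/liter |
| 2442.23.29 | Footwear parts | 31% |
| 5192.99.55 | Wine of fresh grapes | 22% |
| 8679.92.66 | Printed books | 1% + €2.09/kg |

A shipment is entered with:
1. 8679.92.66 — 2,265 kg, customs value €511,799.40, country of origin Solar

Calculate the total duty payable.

€9,851.84

Line 1 (8679.92.66, Solar, 2,265 kg, €511,799.40):
Base rate for 8679.92.66 is 1% + €2.09/kg.
Duty = €511,799.40 × 1% + 2,265 × €2.09 = €9,851.84.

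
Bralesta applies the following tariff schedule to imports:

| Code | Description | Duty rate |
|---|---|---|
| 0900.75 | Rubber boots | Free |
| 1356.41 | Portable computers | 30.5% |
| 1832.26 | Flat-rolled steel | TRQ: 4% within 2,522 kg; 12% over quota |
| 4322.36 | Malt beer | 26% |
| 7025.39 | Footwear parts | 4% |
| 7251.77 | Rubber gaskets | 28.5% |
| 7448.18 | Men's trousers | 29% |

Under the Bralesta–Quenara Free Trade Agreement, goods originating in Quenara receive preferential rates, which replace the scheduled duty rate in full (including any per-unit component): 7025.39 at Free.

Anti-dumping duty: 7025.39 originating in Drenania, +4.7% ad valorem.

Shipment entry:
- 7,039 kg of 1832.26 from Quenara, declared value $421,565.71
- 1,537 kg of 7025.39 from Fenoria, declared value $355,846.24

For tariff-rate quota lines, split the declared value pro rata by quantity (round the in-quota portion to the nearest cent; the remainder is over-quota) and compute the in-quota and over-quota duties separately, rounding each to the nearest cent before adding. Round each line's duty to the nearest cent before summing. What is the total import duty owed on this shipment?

Line 1 (1832.26, Quenara, 7,039 kg, $421,565.71):
Code 1832.26 is under a tariff-rate quota (threshold 2,522 kg). In-quota: 2,522 kg at 4%; over-quota: 4,517 kg at 12%.
Pro-rata value split: in-quota = $421,565.71 × 2,522/7,039 = $151,042.58; over-quota = $421,565.71 − $151,042.58 = $270,523.13.
In-quota duty = $151,042.58 × 4% = $6,041.70. Over-quota duty = $270,523.13 × 12% = $32,462.78.
Line duty = $6,041.70 + $32,462.78 = $38,504.48.
Line 2 (7025.39, Fenoria, 1,537 kg, $355,846.24):
Base rate for 7025.39 is 4%.
7025.39 has an FTA preferential rate, but origin Fenoria is not Quenara; base rate stands.
The additional-duty order on 7025.39 targets Drenania, not Fenoria; it does not apply.
Duty = $355,846.24 × 4% = $14,233.85.
Total = $38,504.48 + $14,233.85 = $52,738.33.

$52,738.33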